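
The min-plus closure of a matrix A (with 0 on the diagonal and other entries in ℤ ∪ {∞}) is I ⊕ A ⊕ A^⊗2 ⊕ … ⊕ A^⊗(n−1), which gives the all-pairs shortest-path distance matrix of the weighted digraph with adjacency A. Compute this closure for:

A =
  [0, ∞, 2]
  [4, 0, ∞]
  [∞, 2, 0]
Closure =
  [0, 4, 2]
  [4, 0, 6]
  [6, 2, 0]

This is the Floyd-Warshall all-pairs shortest-path computation. For each intermediate vertex k = 0, 1, …, 2, update dist[i][j] ← min(dist[i][j], dist[i][k] + dist[k][j]). The final matrix gives, for each (i, j), the minimum total weight of any directed path from i to j (possibly empty when i = j).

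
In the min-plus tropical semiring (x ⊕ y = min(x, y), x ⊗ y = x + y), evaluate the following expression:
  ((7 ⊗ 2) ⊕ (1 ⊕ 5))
((7 ⊗ 2) ⊕ (1 ⊕ 5)) = 1

Expand innermost to outermost. Recall ⊕ takes the minimum of its arguments and ⊗ takes their sum. Working out the expression ((7 ⊗ 2) ⊕ (1 ⊕ 5)) gives 1.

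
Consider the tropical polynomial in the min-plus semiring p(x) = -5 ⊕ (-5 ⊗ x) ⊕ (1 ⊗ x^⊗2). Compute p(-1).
p(-1) = -6

A tropical monomial a ⊗ x^⊗i evaluates to a + i · x. Evaluating each term at x = -1:
  Term 0 contributes -5 + 0 · -1 = -5
  Term 1 contributes -5 + 1 · -1 = -6
  Term 2 contributes 1 + 2 · -1 = -1
p(-1) = ⊕ of these = min[-5, -6, -1] = -6.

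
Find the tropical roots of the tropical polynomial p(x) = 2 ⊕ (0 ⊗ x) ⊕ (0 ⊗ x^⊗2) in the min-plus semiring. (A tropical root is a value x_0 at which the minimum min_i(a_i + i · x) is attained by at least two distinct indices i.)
Roots: {0, 2}

Each tropical root is a break point of the lower envelope of the lines y = a_i + i · x (there are 3 lines, with slopes 0, 1, ..., 2). Only the lines that attain the minimum somewhere contribute to roots; other lines are dominated. Here the surviving (envelope) indices are i = 2, i = 1, i = 0.
Intersections between consecutive envelope lines give the roots: for adjacent envelope indices i < j the intersection is x = (a_i − a_j) / (j − i). Reading off the sorted break points: {0, 2}.
Verification: at each break x_0, at least two indices attain the minimum of min_i(a_i + i · x_0).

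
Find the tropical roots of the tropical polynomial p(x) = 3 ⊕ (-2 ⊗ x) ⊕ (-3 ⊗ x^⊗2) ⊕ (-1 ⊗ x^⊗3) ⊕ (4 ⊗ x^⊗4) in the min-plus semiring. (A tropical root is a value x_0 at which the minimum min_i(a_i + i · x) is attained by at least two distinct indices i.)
Roots: {-5, -2, 1, 5}

Each tropical root is a break point of the lower envelope of the lines y = a_i + i · x (there are 5 lines, with slopes 0, 1, ..., 4). Only the lines that attain the minimum somewhere contribute to roots; other lines are dominated. Here the surviving (envelope) indices are i = 4, i = 3, i = 2, i = 1, i = 0.
Intersections between consecutive envelope lines give the roots: for adjacent envelope indices i < j the intersection is x = (a_i − a_j) / (j − i). Reading off the sorted break points: {-5, -2, 1, 5}.
Verification: at each break x_0, at least two indices attain the minimum of min_i(a_i + i · x_0).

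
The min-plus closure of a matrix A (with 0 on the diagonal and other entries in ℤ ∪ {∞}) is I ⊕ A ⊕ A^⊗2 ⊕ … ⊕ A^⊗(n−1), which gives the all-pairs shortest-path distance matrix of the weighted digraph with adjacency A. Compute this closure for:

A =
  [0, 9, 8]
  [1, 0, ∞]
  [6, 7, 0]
Closure =
  [0, 9, 8]
  [1, 0, 9]
  [6, 7, 0]

This is the Floyd-Warshall all-pairs shortest-path computation. For each intermediate vertex k = 0, 1, …, 2, update dist[i][j] ← min(dist[i][j], dist[i][k] + dist[k][j]). The final matrix gives, for each (i, j), the minimum total weight of any directed path from i to j (possibly empty when i = j).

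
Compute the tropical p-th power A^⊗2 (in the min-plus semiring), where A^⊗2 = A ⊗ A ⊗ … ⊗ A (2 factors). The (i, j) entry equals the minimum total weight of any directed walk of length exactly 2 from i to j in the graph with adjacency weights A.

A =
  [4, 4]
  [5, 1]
A^⊗2 =
  [8, 5]
  [6, 2]

Each entry (A^⊗2)_ij equals the minimum over all length-2 walks i = v_0 → v_1 → … → v_2 = j of Σ_t A[v_t][v_{t+1}]. For example, for (i, j) = (0, 1) we minimise over 2 possible intermediate vertex sequences; the minimum is 5, attained along the walk 0 → 1 → 1.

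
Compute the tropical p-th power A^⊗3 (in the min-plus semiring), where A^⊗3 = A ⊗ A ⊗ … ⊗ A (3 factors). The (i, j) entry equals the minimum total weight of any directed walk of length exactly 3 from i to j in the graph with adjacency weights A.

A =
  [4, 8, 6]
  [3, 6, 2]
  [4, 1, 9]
A^⊗3 =
  [10, 11, 9]
  [6, 9, 5]
  [7, 4, 9]

Each entry (A^⊗3)_ij equals the minimum over all length-3 walks i = v_0 → v_1 → … → v_3 = j of Σ_t A[v_t][v_{t+1}]. For example, for (i, j) = (0, 2) we minimise over 9 possible intermediate vertex sequences; the minimum is 9, attained along the walk 0 → 2 → 1 → 2.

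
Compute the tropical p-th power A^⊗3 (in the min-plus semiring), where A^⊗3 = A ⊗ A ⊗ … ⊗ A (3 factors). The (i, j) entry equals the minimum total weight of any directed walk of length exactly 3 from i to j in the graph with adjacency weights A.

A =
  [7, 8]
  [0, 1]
A^⊗3 =
  [9, 10]
  [2, 3]

Each entry (A^⊗3)_ij equals the minimum over all length-3 walks i = v_0 → v_1 → … → v_3 = j of Σ_t A[v_t][v_{t+1}]. For example, for (i, j) = (0, 1) we minimise over 4 possible intermediate vertex sequences; the minimum is 10, attained along the walk 0 → 1 → 1 → 1.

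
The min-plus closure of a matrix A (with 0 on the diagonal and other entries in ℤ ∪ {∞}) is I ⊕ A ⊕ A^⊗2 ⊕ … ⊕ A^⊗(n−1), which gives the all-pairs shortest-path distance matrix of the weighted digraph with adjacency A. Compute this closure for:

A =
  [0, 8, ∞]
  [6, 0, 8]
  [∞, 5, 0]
Closure =
  [0, 8, 16]
  [6, 0, 8]
  [11, 5, 0]

This is the Floyd-Warshall all-pairs shortest-path computation. For each intermediate vertex k = 0, 1, …, 2, update dist[i][j] ← min(dist[i][j], dist[i][k] + dist[k][j]). The final matrix gives, for each (i, j), the minimum total weight of any directed path from i to j (possibly empty when i = j).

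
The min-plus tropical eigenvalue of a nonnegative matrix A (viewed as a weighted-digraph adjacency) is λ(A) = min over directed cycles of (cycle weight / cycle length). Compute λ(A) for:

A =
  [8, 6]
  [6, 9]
λ(A) = 6

Enumerate directed cycles and compute their means (weight / length). Sample:
  cycle 0 → 0: weight = 8, length = 1, mean = 8/1 ≈ 8.000
  cycle 1 → 1: weight = 9, length = 1, mean = 9/1 ≈ 9.000
  cycle 0 → 1 → 0: weight = 12, length = 2, mean = 12/2 ≈ 6.000
  cycle 1 → 0 → 1: weight = 12, length = 2, mean = 12/2 ≈ 6.000
Minimum mean = 6.000, attained e.g. along the cycle 0 → 1 → 0 with weight 12 and length 2. So λ(A) = 12/2 = 6.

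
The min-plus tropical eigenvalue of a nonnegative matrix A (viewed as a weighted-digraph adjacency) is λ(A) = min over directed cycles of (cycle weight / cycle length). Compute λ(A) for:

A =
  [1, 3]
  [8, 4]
λ(A) = 1

Enumerate directed cycles and compute their means (weight / length). Sample:
  cycle 0 → 0: weight = 1, length = 1, mean = 1/1 ≈ 1.000
  cycle 1 → 1: weight = 4, length = 1, mean = 4/1 ≈ 4.000
  cycle 0 → 1 → 0: weight = 11, length = 2, mean = 11/2 ≈ 5.500
  cycle 1 → 0 → 1: weight = 11, length = 2, mean = 11/2 ≈ 5.500
Minimum mean = 1.000, attained e.g. along the cycle 0 → 0 with weight 1 and length 1. So λ(A) = 1/1 = 1.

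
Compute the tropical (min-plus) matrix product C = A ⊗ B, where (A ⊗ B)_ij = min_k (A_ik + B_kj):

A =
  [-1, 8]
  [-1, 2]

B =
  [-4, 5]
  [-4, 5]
A ⊗ B =
  [-5, 4]
  [-5, 4]

Apply the min-plus product entry-by-entry:
  C[0][0] = min over k of (A[0][0] + B[0][0] = -1 + -4 = -5, A[0][1] + B[1][0] = 8 + -4 = 4) = -5 (attained at k = 0)
  C[0][1] = min over k of (A[0][0] + B[0][1] = -1 + 5 = 4, A[0][1] + B[1][1] = 8 + 5 = 13) = 4 (attained at k = 0)
  C[1][0] = min over k of (A[1][0] + B[0][0] = -1 + -4 = -5, A[1][1] + B[1][0] = 2 + -4 = -2) = -5 (attained at k = 0)
  C[1][1] = min over k of (A[1][0] + B[0][1] = -1 + 5 = 4, A[1][1] + B[1][1] = 2 + 5 = 7) = 4 (attained at k = 0)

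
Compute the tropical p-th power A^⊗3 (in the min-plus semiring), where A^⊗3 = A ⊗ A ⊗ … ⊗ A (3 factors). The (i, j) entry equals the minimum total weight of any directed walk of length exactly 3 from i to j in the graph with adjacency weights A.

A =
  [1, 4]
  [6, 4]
A^⊗3 =
  [3, 6]
  [8, 11]

Each entry (A^⊗3)_ij equals the minimum over all length-3 walks i = v_0 → v_1 → … → v_3 = j of Σ_t A[v_t][v_{t+1}]. For example, for (i, j) = (0, 1) we minimise over 4 possible intermediate vertex sequences; the minimum is 6, attained along the walk 0 → 0 → 0 → 1.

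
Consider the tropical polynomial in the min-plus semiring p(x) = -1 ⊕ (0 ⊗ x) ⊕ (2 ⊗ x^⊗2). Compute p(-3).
p(-3) = -4

A tropical monomial a ⊗ x^⊗i evaluates to a + i · x. Evaluating each term at x = -3:
  Term 0 contributes -1 + 0 · -3 = -1
  Term 1 contributes 0 + 1 · -3 = -3
  Term 2 contributes 2 + 2 · -3 = -4
p(-3) = ⊕ of these = min[-1, -3, -4] = -4.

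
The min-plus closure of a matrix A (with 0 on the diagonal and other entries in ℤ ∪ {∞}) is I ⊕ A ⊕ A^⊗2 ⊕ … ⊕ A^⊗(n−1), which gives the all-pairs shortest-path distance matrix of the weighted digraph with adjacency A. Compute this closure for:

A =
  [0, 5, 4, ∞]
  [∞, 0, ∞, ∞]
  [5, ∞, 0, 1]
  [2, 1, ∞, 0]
Closure =
  [0, 5, 4, 5]
  [∞, 0, ∞, ∞]
  [3, 2, 0, 1]
  [2, 1, 6, 0]

This is the Floyd-Warshall all-pairs shortest-path computation. For each intermediate vertex k = 0, 1, …, 3, update dist[i][j] ← min(dist[i][j], dist[i][k] + dist[k][j]). The final matrix gives, for each (i, j), the minimum total weight of any directed path from i to j (possibly empty when i = j).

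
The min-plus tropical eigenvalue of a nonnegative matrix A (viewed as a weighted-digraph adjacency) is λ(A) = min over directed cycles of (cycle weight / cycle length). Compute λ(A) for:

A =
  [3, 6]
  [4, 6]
λ(A) = 3

Enumerate directed cycles and compute their means (weight / length). Sample:
  cycle 0 → 0: weight = 3, length = 1, mean = 3/1 ≈ 3.000
  cycle 1 → 1: weight = 6, length = 1, mean = 6/1 ≈ 6.000
  cycle 0 → 1 → 0: weight = 10, length = 2, mean = 10/2 ≈ 5.000
  cycle 1 → 0 → 1: weight = 10, length = 2, mean = 10/2 ≈ 5.000
Minimum mean = 3.000, attained e.g. along the cycle 0 → 0 with weight 3 and length 1. So λ(A) = 3/1 = 3.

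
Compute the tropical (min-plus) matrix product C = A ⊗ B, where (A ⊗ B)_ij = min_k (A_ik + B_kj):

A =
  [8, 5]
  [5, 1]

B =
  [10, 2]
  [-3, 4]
A ⊗ B =
  [2, 9]
  [-2, 5]

Apply the min-plus product entry-by-entry:
  C[0][0] = min over k of (A[0][0] + B[0][0] = 8 + 10 = 18, A[0][1] + B[1][0] = 5 + -3 = 2) = 2 (attained at k = 1)
  C[0][1] = min over k of (A[0][0] + B[0][1] = 8 + 2 = 10, A[0][1] + B[1][1] = 5 + 4 = 9) = 9 (attained at k = 1)
  C[1][0] = min over k of (A[1][0] + B[0][0] = 5 + 10 = 15, A[1][1] + B[1][0] = 1 + -3 = -2) = -2 (attained at k = 1)
  C[1][1] = min over k of (A[1][0] + B[0][1] = 5 + 2 = 7, A[1][1] + B[1][1] = 1 + 4 = 5) = 5 (attained at k = 1)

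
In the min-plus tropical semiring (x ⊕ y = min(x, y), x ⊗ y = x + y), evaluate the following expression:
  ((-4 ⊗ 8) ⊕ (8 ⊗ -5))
((-4 ⊗ 8) ⊕ (8 ⊗ -5)) = 3

Expand innermost to outermost. Recall ⊕ takes the minimum of its arguments and ⊗ takes their sum. Working out the expression ((-4 ⊗ 8) ⊕ (8 ⊗ -5)) gives 3.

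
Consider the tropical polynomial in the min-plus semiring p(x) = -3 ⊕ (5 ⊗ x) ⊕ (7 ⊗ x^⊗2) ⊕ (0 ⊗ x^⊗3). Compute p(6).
p(6) = -3

A tropical monomial a ⊗ x^⊗i evaluates to a + i · x. Evaluating each term at x = 6:
  Term 0 contributes -3 + 0 · 6 = -3
  Term 1 contributes 5 + 1 · 6 = 11
  Term 2 contributes 7 + 2 · 6 = 19
  Term 3 contributes 0 + 3 · 6 = 18
p(6) = ⊕ of these = min[-3, 11, 19, 18] = -3.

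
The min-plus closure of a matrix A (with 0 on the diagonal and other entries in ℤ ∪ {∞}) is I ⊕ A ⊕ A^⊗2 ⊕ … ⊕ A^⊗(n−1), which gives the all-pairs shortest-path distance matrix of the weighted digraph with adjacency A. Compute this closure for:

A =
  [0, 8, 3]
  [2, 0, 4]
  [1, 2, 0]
Closure =
  [0, 5, 3]
  [2, 0, 4]
  [1, 2, 0]

This is the Floyd-Warshall all-pairs shortest-path computation. For each intermediate vertex k = 0, 1, …, 2, update dist[i][j] ← min(dist[i][j], dist[i][k] + dist[k][j]). The final matrix gives, for each (i, j), the minimum total weight of any directed path from i to j (possibly empty when i = j).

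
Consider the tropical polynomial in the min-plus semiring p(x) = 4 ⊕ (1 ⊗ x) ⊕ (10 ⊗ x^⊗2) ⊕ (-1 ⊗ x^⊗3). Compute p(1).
p(1) = 2

A tropical monomial a ⊗ x^⊗i evaluates to a + i · x. Evaluating each term at x = 1:
  Term 0 contributes 4 + 0 · 1 = 4
  Term 1 contributes 1 + 1 · 1 = 2
  Term 2 contributes 10 + 2 · 1 = 12
  Term 3 contributes -1 + 3 · 1 = 2
p(1) = ⊕ of these = min[4, 2, 12, 2] = 2.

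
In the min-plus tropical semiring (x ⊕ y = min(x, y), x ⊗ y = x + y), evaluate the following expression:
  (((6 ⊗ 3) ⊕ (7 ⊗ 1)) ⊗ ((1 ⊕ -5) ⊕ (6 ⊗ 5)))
(((6 ⊗ 3) ⊕ (7 ⊗ 1)) ⊗ ((1 ⊕ -5) ⊕ (6 ⊗ 5))) = 3

Expand innermost to outermost. Recall ⊕ takes the minimum of its arguments and ⊗ takes their sum. Working out the expression (((6 ⊗ 3) ⊕ (7 ⊗ 1)) ⊗ ((1 ⊕ -5) ⊕ (6 ⊗ 5))) gives 3.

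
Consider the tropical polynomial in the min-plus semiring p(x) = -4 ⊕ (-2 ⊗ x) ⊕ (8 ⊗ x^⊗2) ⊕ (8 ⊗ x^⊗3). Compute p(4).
p(4) = -4

A tropical monomial a ⊗ x^⊗i evaluates to a + i · x. Evaluating each term at x = 4:
  Term 0 contributes -4 + 0 · 4 = -4
  Term 1 contributes -2 + 1 · 4 = 2
  Term 2 contributes 8 + 2 · 4 = 16
  Term 3 contributes 8 + 3 · 4 = 20
p(4) = ⊕ of these = min[-4, 2, 16, 20] = -4.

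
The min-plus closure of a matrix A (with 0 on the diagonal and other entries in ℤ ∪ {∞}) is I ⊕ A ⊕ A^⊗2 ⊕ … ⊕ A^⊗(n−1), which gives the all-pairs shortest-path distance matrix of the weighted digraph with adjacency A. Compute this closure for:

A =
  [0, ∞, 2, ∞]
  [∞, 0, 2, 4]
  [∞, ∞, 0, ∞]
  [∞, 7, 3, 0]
Closure =
  [0, ∞, 2, ∞]
  [∞, 0, 2, 4]
  [∞, ∞, 0, ∞]
  [∞, 7, 3, 0]

This is the Floyd-Warshall all-pairs shortest-path computation. For each intermediate vertex k = 0, 1, …, 3, update dist[i][j] ← min(dist[i][j], dist[i][k] + dist[k][j]). The final matrix gives, for each (i, j), the minimum total weight of any directed path from i to j (possibly empty when i = j).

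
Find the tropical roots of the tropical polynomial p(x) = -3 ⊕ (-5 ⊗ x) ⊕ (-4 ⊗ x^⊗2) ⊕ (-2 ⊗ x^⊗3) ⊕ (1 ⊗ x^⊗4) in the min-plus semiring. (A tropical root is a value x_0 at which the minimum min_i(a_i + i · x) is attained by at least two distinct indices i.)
Roots: {-3, -2, -1, 2}

Each tropical root is a break point of the lower envelope of the lines y = a_i + i · x (there are 5 lines, with slopes 0, 1, ..., 4). Only the lines that attain the minimum somewhere contribute to roots; other lines are dominated. Here the surviving (envelope) indices are i = 4, i = 3, i = 2, i = 1, i = 0.
Intersections between consecutive envelope lines give the roots: for adjacent envelope indices i < j the intersection is x = (a_i − a_j) / (j − i). Reading off the sorted break points: {-3, -2, -1, 2}.
Verification: at each break x_0, at least two indices attain the minimum of min_i(a_i + i · x_0).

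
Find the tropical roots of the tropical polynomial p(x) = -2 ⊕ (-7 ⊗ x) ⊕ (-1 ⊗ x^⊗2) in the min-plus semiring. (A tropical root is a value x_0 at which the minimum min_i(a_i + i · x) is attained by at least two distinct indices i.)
Roots: {-6, 5}

Each tropical root is a break point of the lower envelope of the lines y = a_i + i · x (there are 3 lines, with slopes 0, 1, ..., 2). Only the lines that attain the minimum somewhere contribute to roots; other lines are dominated. Here the surviving (envelope) indices are i = 2, i = 1, i = 0.
Intersections between consecutive envelope lines give the roots: for adjacent envelope indices i < j the intersection is x = (a_i − a_j) / (j − i). Reading off the sorted break points: {-6, 5}.
Verification: at each break x_0, at least two indices attain the minimum of min_i(a_i + i · x_0).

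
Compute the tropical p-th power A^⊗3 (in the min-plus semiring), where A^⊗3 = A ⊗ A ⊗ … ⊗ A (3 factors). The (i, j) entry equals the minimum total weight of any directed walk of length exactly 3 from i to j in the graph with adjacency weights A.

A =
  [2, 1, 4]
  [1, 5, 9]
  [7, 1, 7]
A^⊗3 =
  [4, 3, 6]
  [3, 4, 7]
  [4, 3, 6]

Each entry (A^⊗3)_ij equals the minimum over all length-3 walks i = v_0 → v_1 → … → v_3 = j of Σ_t A[v_t][v_{t+1}]. For example, for (i, j) = (0, 2) we minimise over 9 possible intermediate vertex sequences; the minimum is 6, attained along the walk 0 → 1 → 0 → 2.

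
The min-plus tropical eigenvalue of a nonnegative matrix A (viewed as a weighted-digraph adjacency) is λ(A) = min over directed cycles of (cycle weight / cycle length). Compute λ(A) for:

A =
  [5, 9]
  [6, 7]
λ(A) = 5

Enumerate directed cycles and compute their means (weight / length). Sample:
  cycle 0 → 0: weight = 5, length = 1, mean = 5/1 ≈ 5.000
  cycle 1 → 1: weight = 7, length = 1, mean = 7/1 ≈ 7.000
  cycle 0 → 1 → 0: weight = 15, length = 2, mean = 15/2 ≈ 7.500
  cycle 1 → 0 → 1: weight = 15, length = 2, mean = 15/2 ≈ 7.500
Minimum mean = 5.000, attained e.g. along the cycle 0 → 0 with weight 5 and length 1. So λ(A) = 5/1 = 5.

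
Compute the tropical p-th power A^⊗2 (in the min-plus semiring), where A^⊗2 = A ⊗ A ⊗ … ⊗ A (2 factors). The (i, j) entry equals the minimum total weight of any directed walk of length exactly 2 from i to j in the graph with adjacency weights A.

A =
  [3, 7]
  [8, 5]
A^⊗2 =
  [6, 10]
  [11, 10]

Each entry (A^⊗2)_ij equals the minimum over all length-2 walks i = v_0 → v_1 → … → v_2 = j of Σ_t A[v_t][v_{t+1}]. For example, for (i, j) = (0, 1) we minimise over 2 possible intermediate vertex sequences; the minimum is 10, attained along the walk 0 → 0 → 1.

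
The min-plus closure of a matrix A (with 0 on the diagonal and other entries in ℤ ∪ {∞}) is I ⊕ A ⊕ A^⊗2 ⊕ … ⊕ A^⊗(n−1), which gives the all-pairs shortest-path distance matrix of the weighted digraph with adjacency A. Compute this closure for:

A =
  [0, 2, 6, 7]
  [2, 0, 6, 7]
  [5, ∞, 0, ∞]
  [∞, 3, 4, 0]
Closure =
  [0, 2, 6, 7]
  [2, 0, 6, 7]
  [5, 7, 0, 12]
  [5, 3, 4, 0]

This is the Floyd-Warshall all-pairs shortest-path computation. For each intermediate vertex k = 0, 1, …, 3, update dist[i][j] ← min(dist[i][j], dist[i][k] + dist[k][j]). The final matrix gives, for each (i, j), the minimum total weight of any directed path from i to j (possibly empty when i = j).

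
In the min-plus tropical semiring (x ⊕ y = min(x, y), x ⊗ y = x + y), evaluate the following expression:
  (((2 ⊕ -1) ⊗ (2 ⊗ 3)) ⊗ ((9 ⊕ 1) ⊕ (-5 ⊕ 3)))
(((2 ⊕ -1) ⊗ (2 ⊗ 3)) ⊗ ((9 ⊕ 1) ⊕ (-5 ⊕ 3))) = -1

Expand innermost to outermost. Recall ⊕ takes the minimum of its arguments and ⊗ takes their sum. Working out the expression (((2 ⊕ -1) ⊗ (2 ⊗ 3)) ⊗ ((9 ⊕ 1) ⊕ (-5 ⊕ 3))) gives -1.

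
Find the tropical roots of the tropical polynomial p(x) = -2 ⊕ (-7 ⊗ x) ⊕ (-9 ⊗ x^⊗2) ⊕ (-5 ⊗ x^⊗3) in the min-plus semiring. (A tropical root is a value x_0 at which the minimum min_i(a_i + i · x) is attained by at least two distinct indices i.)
Roots: {-4, 2, 5}

Each tropical root is a break point of the lower envelope of the lines y = a_i + i · x (there are 4 lines, with slopes 0, 1, ..., 3). Only the lines that attain the minimum somewhere contribute to roots; other lines are dominated. Here the surviving (envelope) indices are i = 3, i = 2, i = 1, i = 0.
Intersections between consecutive envelope lines give the roots: for adjacent envelope indices i < j the intersection is x = (a_i − a_j) / (j − i). Reading off the sorted break points: {-4, 2, 5}.
Verification: at each break x_0, at least two indices attain the minimum of min_i(a_i + i · x_0).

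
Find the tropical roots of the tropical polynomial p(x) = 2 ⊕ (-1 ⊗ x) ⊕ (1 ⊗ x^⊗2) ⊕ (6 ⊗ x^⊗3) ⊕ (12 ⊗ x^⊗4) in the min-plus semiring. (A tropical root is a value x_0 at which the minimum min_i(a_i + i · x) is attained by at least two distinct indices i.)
Roots: {-6, -5, -2, 3}

Each tropical root is a break point of the lower envelope of the lines y = a_i + i · x (there are 5 lines, with slopes 0, 1, ..., 4). Only the lines that attain the minimum somewhere contribute to roots; other lines are dominated. Here the surviving (envelope) indices are i = 4, i = 3, i = 2, i = 1, i = 0.
Intersections between consecutive envelope lines give the roots: for adjacent envelope indices i < j the intersection is x = (a_i − a_j) / (j − i). Reading off the sorted break points: {-6, -5, -2, 3}.
Verification: at each break x_0, at least two indices attain the minimum of min_i(a_i + i · x_0).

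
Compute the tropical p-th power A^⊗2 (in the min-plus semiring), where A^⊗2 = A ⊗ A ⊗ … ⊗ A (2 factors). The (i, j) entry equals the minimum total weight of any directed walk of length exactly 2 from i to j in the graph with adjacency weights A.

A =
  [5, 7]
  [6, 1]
A^⊗2 =
  [10, 8]
  [7, 2]

Each entry (A^⊗2)_ij equals the minimum over all length-2 walks i = v_0 → v_1 → … → v_2 = j of Σ_t A[v_t][v_{t+1}]. For example, for (i, j) = (0, 1) we minimise over 2 possible intermediate vertex sequences; the minimum is 8, attained along the walk 0 → 1 → 1.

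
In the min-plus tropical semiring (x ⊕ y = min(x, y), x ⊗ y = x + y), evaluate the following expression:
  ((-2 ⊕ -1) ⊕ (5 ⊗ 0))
((-2 ⊕ -1) ⊕ (5 ⊗ 0)) = -2

Expand innermost to outermost. Recall ⊕ takes the minimum of its arguments and ⊗ takes their sum. Working out the expression ((-2 ⊕ -1) ⊕ (5 ⊗ 0)) gives -2.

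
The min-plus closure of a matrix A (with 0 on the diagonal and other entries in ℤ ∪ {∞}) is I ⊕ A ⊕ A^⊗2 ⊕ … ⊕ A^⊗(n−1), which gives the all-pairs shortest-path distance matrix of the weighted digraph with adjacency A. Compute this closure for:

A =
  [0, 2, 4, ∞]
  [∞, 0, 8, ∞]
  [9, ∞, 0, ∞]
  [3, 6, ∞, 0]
Closure =
  [0, 2, 4, ∞]
  [17, 0, 8, ∞]
  [9, 11, 0, ∞]
  [3, 5, 7, 0]

This is the Floyd-Warshall all-pairs shortest-path computation. For each intermediate vertex k = 0, 1, …, 3, update dist[i][j] ← min(dist[i][j], dist[i][k] + dist[k][j]). The final matrix gives, for each (i, j), the minimum total weight of any directed path from i to j (possibly empty when i = j).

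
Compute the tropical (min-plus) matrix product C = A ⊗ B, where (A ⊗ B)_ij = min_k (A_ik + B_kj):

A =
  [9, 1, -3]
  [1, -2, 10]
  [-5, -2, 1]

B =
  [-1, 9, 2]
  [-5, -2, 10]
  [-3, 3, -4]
A ⊗ B =
  [-6, -1, -7]
  [-7, -4, 3]
  [-7, -4, -3]

Apply the min-plus product entry-by-entry:
  C[0][0] = min over k of (A[0][0] + B[0][0] = 9 + -1 = 8, A[0][1] + B[1][0] = 1 + -5 = -4, A[0][2] + B[2][0] = -3 + -3 = -6) = -6 (attained at k = 2)
  C[0][1] = min over k of (A[0][0] + B[0][1] = 9 + 9 = 18, A[0][1] + B[1][1] = 1 + -2 = -1, A[0][2] + B[2][1] = -3 + 3 = 0) = -1 (attained at k = 1)
  C[0][2] = min over k of (A[0][0] + B[0][2] = 9 + 2 = 11, A[0][1] + B[1][2] = 1 + 10 = 11, A[0][2] + B[2][2] = -3 + -4 = -7) = -7 (attained at k = 2)
  C[1][0] = min over k of (A[1][0] + B[0][0] = 1 + -1 = 0, A[1][1] + B[1][0] = -2 + -5 = -7, A[1][2] + B[2][0] = 10 + -3 = 7) = -7 (attained at k = 1)
  C[1][1] = min over k of (A[1][0] + B[0][1] = 1 + 9 = 10, A[1][1] + B[1][1] = -2 + -2 = -4, A[1][2] + B[2][1] = 10 + 3 = 13) = -4 (attained at k = 1)
  C[1][2] = min over k of (A[1][0] + B[0][2] = 1 + 2 = 3, A[1][1] + B[1][2] = -2 + 10 = 8, A[1][2] + B[2][2] = 10 + -4 = 6) = 3 (attained at k = 0)
  C[2][0] = min over k of (A[2][0] + B[0][0] = -5 + -1 = -6, A[2][1] + B[1][0] = -2 + -5 = -7, A[2][2] + B[2][0] = 1 + -3 = -2) = -7 (attained at k = 1)
  C[2][1] = min over k of (A[2][0] + B[0][1] = -5 + 9 = 4, A[2][1] + B[1][1] = -2 + -2 = -4, A[2][2] + B[2][1] = 1 + 3 = 4) = -4 (attained at k = 1)
  C[2][2] = min over k of (A[2][0] + B[0][2] = -5 + 2 = -3, A[2][1] + B[1][2] = -2 + 10 = 8, A[2][2] + B[2][2] = 1 + -4 = -3) = -3 (attained at k = 0)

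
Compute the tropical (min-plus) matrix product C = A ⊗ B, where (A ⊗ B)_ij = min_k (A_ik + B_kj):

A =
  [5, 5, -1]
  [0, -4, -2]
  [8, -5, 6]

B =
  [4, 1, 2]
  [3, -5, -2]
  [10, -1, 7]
A ⊗ B =
  [8, -2, 3]
  [-1, -9, -6]
  [-2, -10, -7]

Apply the min-plus product entry-by-entry:
  C[0][0] = min over k of (A[0][0] + B[0][0] = 5 + 4 = 9, A[0][1] + B[1][0] = 5 + 3 = 8, A[0][2] + B[2][0] = -1 + 10 = 9) = 8 (attained at k = 1)
  C[0][1] = min over k of (A[0][0] + B[0][1] = 5 + 1 = 6, A[0][1] + B[1][1] = 5 + -5 = 0, A[0][2] + B[2][1] = -1 + -1 = -2) = -2 (attained at k = 2)
  C[0][2] = min over k of (A[0][0] + B[0][2] = 5 + 2 = 7, A[0][1] + B[1][2] = 5 + -2 = 3, A[0][2] + B[2][2] = -1 + 7 = 6) = 3 (attained at k = 1)
  C[1][0] = min over k of (A[1][0] + B[0][0] = 0 + 4 = 4, A[1][1] + B[1][0] = -4 + 3 = -1, A[1][2] + B[2][0] = -2 + 10 = 8) = -1 (attained at k = 1)
  C[1][1] = min over k of (A[1][0] + B[0][1] = 0 + 1 = 1, A[1][1] + B[1][1] = -4 + -5 = -9, A[1][2] + B[2][1] = -2 + -1 = -3) = -9 (attained at k = 1)
  C[1][2] = min over k of (A[1][0] + B[0][2] = 0 + 2 = 2, A[1][1] + B[1][2] = -4 + -2 = -6, A[1][2] + B[2][2] = -2 + 7 = 5) = -6 (attained at k = 1)
  C[2][0] = min over k of (A[2][0] + B[0][0] = 8 + 4 = 12, A[2][1] + B[1][0] = -5 + 3 = -2, A[2][2] + B[2][0] = 6 + 10 = 16) = -2 (attained at k = 1)
  C[2][1] = min over k of (A[2][0] + B[0][1] = 8 + 1 = 9, A[2][1] + B[1][1] = -5 + -5 = -10, A[2][2] + B[2][1] = 6 + -1 = 5) = -10 (attained at k = 1)
  C[2][2] = min over k of (A[2][0] + B[0][2] = 8 + 2 = 10, A[2][1] + B[1][2] = -5 + -2 = -7, A[2][2] + B[2][2] = 6 + 7 = 13) = -7 (attained at k = 1)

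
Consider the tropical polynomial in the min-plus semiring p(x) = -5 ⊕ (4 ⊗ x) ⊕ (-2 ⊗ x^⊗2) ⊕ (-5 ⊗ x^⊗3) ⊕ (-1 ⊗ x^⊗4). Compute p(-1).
p(-1) = -8

A tropical monomial a ⊗ x^⊗i evaluates to a + i · x. Evaluating each term at x = -1:
  Term 0 contributes -5 + 0 · -1 = -5
  Term 1 contributes 4 + 1 · -1 = 3
  Term 2 contributes -2 + 2 · -1 = -4
  Term 3 contributes -5 + 3 · -1 = -8
  Term 4 contributes -1 + 4 · -1 = -5
p(-1) = ⊕ of these = min[-5, 3, -4, -8, -5] = -8.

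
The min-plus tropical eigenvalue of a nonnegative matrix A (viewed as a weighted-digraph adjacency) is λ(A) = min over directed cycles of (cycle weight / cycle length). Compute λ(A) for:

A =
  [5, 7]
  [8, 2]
λ(A) = 2

Enumerate directed cycles and compute their means (weight / length). Sample:
  cycle 0 → 0: weight = 5, length = 1, mean = 5/1 ≈ 5.000
  cycle 1 → 1: weight = 2, length = 1, mean = 2/1 ≈ 2.000
  cycle 0 → 1 → 0: weight = 15, length = 2, mean = 15/2 ≈ 7.500
  cycle 1 → 0 → 1: weight = 15, length = 2, mean = 15/2 ≈ 7.500
Minimum mean = 2.000, attained e.g. along the cycle 1 → 1 with weight 2 and length 1. So λ(A) = 2/1 = 2.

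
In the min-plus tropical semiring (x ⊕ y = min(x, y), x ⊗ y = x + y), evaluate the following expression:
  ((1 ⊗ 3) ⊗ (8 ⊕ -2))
((1 ⊗ 3) ⊗ (8 ⊕ -2)) = 2

Expand innermost to outermost. Recall ⊕ takes the minimum of its arguments and ⊗ takes their sum. Working out the expression ((1 ⊗ 3) ⊗ (8 ⊕ -2)) gives 2.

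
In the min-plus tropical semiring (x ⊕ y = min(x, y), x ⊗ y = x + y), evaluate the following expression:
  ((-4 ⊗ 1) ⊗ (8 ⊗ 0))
((-4 ⊗ 1) ⊗ (8 ⊗ 0)) = 5

Expand innermost to outermost. Recall ⊕ takes the minimum of its arguments and ⊗ takes their sum. Working out the expression ((-4 ⊗ 1) ⊗ (8 ⊗ 0)) gives 5.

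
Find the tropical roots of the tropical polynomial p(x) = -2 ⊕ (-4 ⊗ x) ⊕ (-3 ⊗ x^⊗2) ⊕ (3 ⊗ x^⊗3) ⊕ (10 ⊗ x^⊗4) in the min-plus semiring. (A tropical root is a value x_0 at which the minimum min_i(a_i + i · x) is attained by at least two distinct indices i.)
Roots: {-7, -6, -1, 2}

Each tropical root is a break point of the lower envelope of the lines y = a_i + i · x (there are 5 lines, with slopes 0, 1, ..., 4). Only the lines that attain the minimum somewhere contribute to roots; other lines are dominated. Here the surviving (envelope) indices are i = 4, i = 3, i = 2, i = 1, i = 0.
Intersections between consecutive envelope lines give the roots: for adjacent envelope indices i < j the intersection is x = (a_i − a_j) / (j − i). Reading off the sorted break points: {-7, -6, -1, 2}.
Verification: at each break x_0, at least two indices attain the minimum of min_i(a_i + i · x_0).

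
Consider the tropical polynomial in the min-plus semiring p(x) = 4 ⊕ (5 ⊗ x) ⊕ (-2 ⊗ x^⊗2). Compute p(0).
p(0) = -2

A tropical monomial a ⊗ x^⊗i evaluates to a + i · x. Evaluating each term at x = 0:
  Term 0 contributes 4 + 0 · 0 = 4
  Term 1 contributes 5 + 1 · 0 = 5
  Term 2 contributes -2 + 2 · 0 = -2
p(0) = ⊕ of these = min[4, 5, -2] = -2.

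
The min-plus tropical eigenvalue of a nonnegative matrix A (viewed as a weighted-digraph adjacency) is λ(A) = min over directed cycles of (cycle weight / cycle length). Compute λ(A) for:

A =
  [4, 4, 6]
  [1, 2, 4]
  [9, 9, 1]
λ(A) = 1

Enumerate directed cycles and compute their means (weight / length). Sample:
  cycle 0 → 0: weight = 4, length = 1, mean = 4/1 ≈ 4.000
  cycle 1 → 1: weight = 2, length = 1, mean = 2/1 ≈ 2.000
  cycle 2 → 2: weight = 1, length = 1, mean = 1/1 ≈ 1.000
  cycle 0 → 1 → 0: weight = 5, length = 2, mean = 5/2 ≈ 2.500
  cycle 0 → 2 → 0: weight = 15, length = 2, mean = 15/2 ≈ 7.500
  cycle 1 → 0 → 1: weight = 5, length = 2, mean = 5/2 ≈ 2.500
Minimum mean = 1.000, attained e.g. along the cycle 2 → 2 with weight 1 and length 1. So λ(A) = 1/1 = 1.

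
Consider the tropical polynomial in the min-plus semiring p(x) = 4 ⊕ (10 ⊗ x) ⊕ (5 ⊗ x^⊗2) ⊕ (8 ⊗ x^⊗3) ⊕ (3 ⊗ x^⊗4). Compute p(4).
p(4) = 4

A tropical monomial a ⊗ x^⊗i evaluates to a + i · x. Evaluating each term at x = 4:
  Term 0 contributes 4 + 0 · 4 = 4
  Term 1 contributes 10 + 1 · 4 = 14
  Term 2 contributes 5 + 2 · 4 = 13
  Term 3 contributes 8 + 3 · 4 = 20
  Term 4 contributes 3 + 4 · 4 = 19
p(4) = ⊕ of these = min[4, 14, 13, 20, 19] = 4.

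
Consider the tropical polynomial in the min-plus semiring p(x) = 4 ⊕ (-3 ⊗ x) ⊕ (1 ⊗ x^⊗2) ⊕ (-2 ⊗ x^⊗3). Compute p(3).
p(3) = 0

A tropical monomial a ⊗ x^⊗i evaluates to a + i · x. Evaluating each term at x = 3:
  Term 0 contributes 4 + 0 · 3 = 4
  Term 1 contributes -3 + 1 · 3 = 0
  Term 2 contributes 1 + 2 · 3 = 7
  Term 3 contributes -2 + 3 · 3 = 7
p(3) = ⊕ of these = min[4, 0, 7, 7] = 0.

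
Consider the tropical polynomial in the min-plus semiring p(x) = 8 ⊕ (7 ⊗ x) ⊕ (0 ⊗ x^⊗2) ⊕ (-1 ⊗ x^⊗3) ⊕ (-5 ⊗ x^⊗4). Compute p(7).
p(7) = 8

A tropical monomial a ⊗ x^⊗i evaluates to a + i · x. Evaluating each term at x = 7:
  Term 0 contributes 8 + 0 · 7 = 8
  Term 1 contributes 7 + 1 · 7 = 14
  Term 2 contributes 0 + 2 · 7 = 14
  Term 3 contributes -1 + 3 · 7 = 20
  Term 4 contributes -5 + 4 · 7 = 23
p(7) = ⊕ of these = min[8, 14, 14, 20, 23] = 8.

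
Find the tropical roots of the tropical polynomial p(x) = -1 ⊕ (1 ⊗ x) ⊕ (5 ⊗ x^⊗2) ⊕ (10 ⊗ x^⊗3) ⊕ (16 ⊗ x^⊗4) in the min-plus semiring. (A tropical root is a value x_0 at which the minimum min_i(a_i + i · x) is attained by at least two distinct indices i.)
Roots: {-6, -5, -4, -2}

Each tropical root is a break point of the lower envelope of the lines y = a_i + i · x (there are 5 lines, with slopes 0, 1, ..., 4). Only the lines that attain the minimum somewhere contribute to roots; other lines are dominated. Here the surviving (envelope) indices are i = 4, i = 3, i = 2, i = 1, i = 0.
Intersections between consecutive envelope lines give the roots: for adjacent envelope indices i < j the intersection is x = (a_i − a_j) / (j − i). Reading off the sorted break points: {-6, -5, -4, -2}.
Verification: at each break x_0, at least two indices attain the minimum of min_i(a_i + i · x_0).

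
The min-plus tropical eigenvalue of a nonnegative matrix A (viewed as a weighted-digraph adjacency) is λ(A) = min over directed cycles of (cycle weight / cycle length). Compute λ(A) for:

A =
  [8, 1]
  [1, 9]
λ(A) = 1

Enumerate directed cycles and compute their means (weight / length). Sample:
  cycle 0 → 0: weight = 8, length = 1, mean = 8/1 ≈ 8.000
  cycle 1 → 1: weight = 9, length = 1, mean = 9/1 ≈ 9.000
  cycle 0 → 1 → 0: weight = 2, length = 2, mean = 2/2 ≈ 1.000
  cycle 1 → 0 → 1: weight = 2, length = 2, mean = 2/2 ≈ 1.000
Minimum mean = 1.000, attained e.g. along the cycle 0 → 1 → 0 with weight 2 and length 2. So λ(A) = 2/2 = 1.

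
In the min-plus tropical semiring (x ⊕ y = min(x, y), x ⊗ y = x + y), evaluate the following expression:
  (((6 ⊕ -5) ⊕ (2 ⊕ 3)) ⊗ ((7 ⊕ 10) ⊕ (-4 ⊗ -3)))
(((6 ⊕ -5) ⊕ (2 ⊕ 3)) ⊗ ((7 ⊕ 10) ⊕ (-4 ⊗ -3))) = -12

Expand innermost to outermost. Recall ⊕ takes the minimum of its arguments and ⊗ takes their sum. Working out the expression (((6 ⊕ -5) ⊕ (2 ⊕ 3)) ⊗ ((7 ⊕ 10) ⊕ (-4 ⊗ -3))) gives -12.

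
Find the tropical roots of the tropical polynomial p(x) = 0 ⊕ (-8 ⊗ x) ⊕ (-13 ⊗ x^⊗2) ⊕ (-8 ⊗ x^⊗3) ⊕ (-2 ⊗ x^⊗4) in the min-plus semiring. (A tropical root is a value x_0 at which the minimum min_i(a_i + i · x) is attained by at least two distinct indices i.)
Roots: {-6, -5, 5, 8}

Each tropical root is a break point of the lower envelope of the lines y = a_i + i · x (there are 5 lines, with slopes 0, 1, ..., 4). Only the lines that attain the minimum somewhere contribute to roots; other lines are dominated. Here the surviving (envelope) indices are i = 4, i = 3, i = 2, i = 1, i = 0.
Intersections between consecutive envelope lines give the roots: for adjacent envelope indices i < j the intersection is x = (a_i − a_j) / (j − i). Reading off the sorted break points: {-6, -5, 5, 8}.
Verification: at each break x_0, at least two indices attain the minimum of min_i(a_i + i · x_0).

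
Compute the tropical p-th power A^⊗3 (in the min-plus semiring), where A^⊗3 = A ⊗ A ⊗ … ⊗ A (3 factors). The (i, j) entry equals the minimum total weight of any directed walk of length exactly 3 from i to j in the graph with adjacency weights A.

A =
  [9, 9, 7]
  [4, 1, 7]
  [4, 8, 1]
A^⊗3 =
  [12, 11, 9]
  [6, 3, 9]
  [6, 10, 3]

Each entry (A^⊗3)_ij equals the minimum over all length-3 walks i = v_0 → v_1 → … → v_3 = j of Σ_t A[v_t][v_{t+1}]. For example, for (i, j) = (0, 2) we minimise over 9 possible intermediate vertex sequences; the minimum is 9, attained along the walk 0 → 2 → 2 → 2.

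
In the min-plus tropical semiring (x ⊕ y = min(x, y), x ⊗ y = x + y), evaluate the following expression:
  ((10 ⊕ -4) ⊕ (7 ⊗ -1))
((10 ⊕ -4) ⊕ (7 ⊗ -1)) = -4

Expand innermost to outermost. Recall ⊕ takes the minimum of its arguments and ⊗ takes their sum. Working out the expression ((10 ⊕ -4) ⊕ (7 ⊗ -1)) gives -4.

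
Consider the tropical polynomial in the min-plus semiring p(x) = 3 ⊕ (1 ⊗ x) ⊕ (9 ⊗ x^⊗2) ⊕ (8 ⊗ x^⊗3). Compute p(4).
p(4) = 3

A tropical monomial a ⊗ x^⊗i evaluates to a + i · x. Evaluating each term at x = 4:
  Term 0 contributes 3 + 0 · 4 = 3
  Term 1 contributes 1 + 1 · 4 = 5
  Term 2 contributes 9 + 2 · 4 = 17
  Term 3 contributes 8 + 3 · 4 = 20
p(4) = ⊕ of these = min[3, 5, 17, 20] = 3.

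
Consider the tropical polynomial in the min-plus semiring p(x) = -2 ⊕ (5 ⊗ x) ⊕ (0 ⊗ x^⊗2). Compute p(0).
p(0) = -2

A tropical monomial a ⊗ x^⊗i evaluates to a + i · x. Evaluating each term at x = 0:
  Term 0 contributes -2 + 0 · 0 = -2
  Term 1 contributes 5 + 1 · 0 = 5
  Term 2 contributes 0 + 2 · 0 = 0
p(0) = ⊕ of these = min[-2, 5, 0] = -2.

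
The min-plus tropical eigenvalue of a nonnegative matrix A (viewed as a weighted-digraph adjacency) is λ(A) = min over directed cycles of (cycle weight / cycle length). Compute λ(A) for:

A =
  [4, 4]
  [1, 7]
λ(A) = 5/2

Enumerate directed cycles and compute their means (weight / length). Sample:
  cycle 0 → 0: weight = 4, length = 1, mean = 4/1 ≈ 4.000
  cycle 1 → 1: weight = 7, length = 1, mean = 7/1 ≈ 7.000
  cycle 0 → 1 → 0: weight = 5, length = 2, mean = 5/2 ≈ 2.500
  cycle 1 → 0 → 1: weight = 5, length = 2, mean = 5/2 ≈ 2.500
Minimum mean = 2.500, attained e.g. along the cycle 0 → 1 → 0 with weight 5 and length 2. So λ(A) = 5/2 = 5/2.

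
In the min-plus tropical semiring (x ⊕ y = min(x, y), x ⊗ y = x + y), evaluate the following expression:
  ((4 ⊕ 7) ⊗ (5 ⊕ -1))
((4 ⊕ 7) ⊗ (5 ⊕ -1)) = 3

Expand innermost to outermost. Recall ⊕ takes the minimum of its arguments and ⊗ takes their sum. Working out the expression ((4 ⊕ 7) ⊗ (5 ⊕ -1)) gives 3.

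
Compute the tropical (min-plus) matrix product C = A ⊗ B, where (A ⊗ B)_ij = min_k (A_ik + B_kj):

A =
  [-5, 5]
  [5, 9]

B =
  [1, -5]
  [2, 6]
A ⊗ B =
  [-4, -10]
  [6, 0]

Apply the min-plus product entry-by-entry:
  C[0][0] = min over k of (A[0][0] + B[0][0] = -5 + 1 = -4, A[0][1] + B[1][0] = 5 + 2 = 7) = -4 (attained at k = 0)
  C[0][1] = min over k of (A[0][0] + B[0][1] = -5 + -5 = -10, A[0][1] + B[1][1] = 5 + 6 = 11) = -10 (attained at k = 0)
  C[1][0] = min over k of (A[1][0] + B[0][0] = 5 + 1 = 6, A[1][1] + B[1][0] = 9 + 2 = 11) = 6 (attained at k = 0)
  C[1][1] = min over k of (A[1][0] + B[0][1] = 5 + -5 = 0, A[1][1] + B[1][1] = 9 + 6 = 15) = 0 (attained at k = 0)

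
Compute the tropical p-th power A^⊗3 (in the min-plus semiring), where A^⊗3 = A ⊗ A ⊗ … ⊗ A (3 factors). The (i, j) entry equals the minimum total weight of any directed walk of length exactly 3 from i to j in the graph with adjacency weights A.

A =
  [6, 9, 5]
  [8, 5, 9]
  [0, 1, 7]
A^⊗3 =
  [11, 11, 10]
  [13, 14, 14]
  [5, 6, 11]

Each entry (A^⊗3)_ij equals the minimum over all length-3 walks i = v_0 → v_1 → … → v_3 = j of Σ_t A[v_t][v_{t+1}]. For example, for (i, j) = (0, 2) we minimise over 9 possible intermediate vertex sequences; the minimum is 10, attained along the walk 0 → 2 → 0 → 2.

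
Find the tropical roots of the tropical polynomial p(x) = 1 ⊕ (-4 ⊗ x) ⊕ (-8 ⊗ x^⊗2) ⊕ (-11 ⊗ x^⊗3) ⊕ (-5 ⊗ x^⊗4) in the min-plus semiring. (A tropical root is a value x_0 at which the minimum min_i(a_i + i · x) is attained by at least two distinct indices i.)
Roots: {-6, 3, 4, 5}

Each tropical root is a break point of the lower envelope of the lines y = a_i + i · x (there are 5 lines, with slopes 0, 1, ..., 4). Only the lines that attain the minimum somewhere contribute to roots; other lines are dominated. Here the surviving (envelope) indices are i = 4, i = 3, i = 2, i = 1, i = 0.
Intersections between consecutive envelope lines give the roots: for adjacent envelope indices i < j the intersection is x = (a_i − a_j) / (j − i). Reading off the sorted break points: {-6, 3, 4, 5}.
Verification: at each break x_0, at least two indices attain the minimum of min_i(a_i + i · x_0).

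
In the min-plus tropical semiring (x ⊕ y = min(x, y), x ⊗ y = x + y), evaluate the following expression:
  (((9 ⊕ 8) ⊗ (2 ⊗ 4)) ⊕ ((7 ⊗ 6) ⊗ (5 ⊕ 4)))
(((9 ⊕ 8) ⊗ (2 ⊗ 4)) ⊕ ((7 ⊗ 6) ⊗ (5 ⊕ 4))) = 14

Expand innermost to outermost. Recall ⊕ takes the minimum of its arguments and ⊗ takes their sum. Working out the expression (((9 ⊕ 8) ⊗ (2 ⊗ 4)) ⊕ ((7 ⊗ 6) ⊗ (5 ⊕ 4))) gives 14.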